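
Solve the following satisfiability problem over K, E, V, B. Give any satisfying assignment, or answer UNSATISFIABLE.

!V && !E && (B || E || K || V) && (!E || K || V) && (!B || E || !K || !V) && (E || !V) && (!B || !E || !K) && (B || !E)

K = True, E = False, V = False, B = True

Unit clause (!V) forces V = False.
Unit clause (!E) forces E = False.
Set K = True.
Set B = True.
Check each clause:
  (!V): !V holds.
  (!E): !E holds.
  (B || E || K || V): B holds.
  (!E || K || V): !E holds.
  (!B || E || !K || !V): !V holds.
  (E || !V): !V holds.
  (!B || !E || !K): !E holds.
  (B || !E): B holds.
All clauses satisfied.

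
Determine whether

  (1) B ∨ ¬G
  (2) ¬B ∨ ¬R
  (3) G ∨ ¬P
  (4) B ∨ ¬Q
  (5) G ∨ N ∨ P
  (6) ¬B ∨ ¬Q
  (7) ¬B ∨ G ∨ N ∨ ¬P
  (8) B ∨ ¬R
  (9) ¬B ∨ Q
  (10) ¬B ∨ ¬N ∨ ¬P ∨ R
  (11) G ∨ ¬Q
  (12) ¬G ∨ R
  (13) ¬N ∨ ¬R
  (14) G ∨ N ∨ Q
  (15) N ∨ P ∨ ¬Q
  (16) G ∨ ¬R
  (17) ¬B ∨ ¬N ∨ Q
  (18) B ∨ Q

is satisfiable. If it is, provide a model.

Case Q = True:
  (B ∨ ¬Q) forces B = True.
  Clause (¬B ∨ ¬Q) is falsified — contradiction.
Case Q = False:
  (¬B ∨ Q) forces B = False.
  Clause (B ∨ Q) is falsified — contradiction.
Both cases fail, so the formula is unsatisfiable.

The formula is unsatisfiable.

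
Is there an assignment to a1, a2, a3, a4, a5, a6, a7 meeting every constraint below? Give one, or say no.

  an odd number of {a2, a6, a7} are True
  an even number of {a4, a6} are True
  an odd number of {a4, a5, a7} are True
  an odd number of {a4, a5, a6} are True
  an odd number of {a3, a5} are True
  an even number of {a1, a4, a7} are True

a1: False; a2: True; a3: False; a4: True; a5: True; a6: True; a7: True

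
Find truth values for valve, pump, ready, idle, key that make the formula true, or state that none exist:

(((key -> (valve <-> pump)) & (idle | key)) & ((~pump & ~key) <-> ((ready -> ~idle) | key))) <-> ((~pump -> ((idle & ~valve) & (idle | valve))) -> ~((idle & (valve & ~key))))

valve=F, pump=F, ready=F, idle=T, key=F

  (((key -> (valve <-> pump)) & (idle | key)) & ((~pump & ~key) <-> ((ready -> ~idle) | key))) <-> ((~pump -> ((idle & ~valve) & (idle | valve))) -> ~((idle & (valve & ~key)))) = True
    ((key -> (valve <-> pump)) & (idle | key)) & ((~pump & ~key) <-> ((ready -> ~idle) | key)) = True
      (key -> (valve <-> pump)) & (idle | key) = True
        key -> (valve <-> pump) = True
          valve <-> pump = True
        idle | key = True
      (~pump & ~key) <-> ((ready -> ~idle) | key) = True
        ~pump & ~key = True
          ~pump = True
          ~key = True
        (ready -> ~idle) | key = True
          ready -> ~idle = True
            ~idle = False
    (~pump -> ((idle & ~valve) & (idle | valve))) -> ~((idle & (valve & ~key))) = True
      ~pump -> ((idle & ~valve) & (idle | valve)) = True
        ~pump = True
        (idle & ~valve) & (idle | valve) = True
          idle & ~valve = True
            ~valve = True
          idle | valve = True
      ~((idle & (valve & ~key))) = True
        idle & (valve & ~key) = False
          valve & ~key = False
            ~key = True
The formula evaluates to True.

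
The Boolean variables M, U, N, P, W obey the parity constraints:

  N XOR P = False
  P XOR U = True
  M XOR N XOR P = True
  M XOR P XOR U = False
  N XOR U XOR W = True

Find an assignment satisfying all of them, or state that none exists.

M: True; U: False; N: True; P: True; W: False

N XOR P = T XOR T = False ✓
P XOR U = T XOR F = True ✓
M XOR N XOR P = T XOR T XOR T = True ✓
M XOR P XOR U = T XOR T XOR F = False ✓
N XOR U XOR W = T XOR F XOR F = True ✓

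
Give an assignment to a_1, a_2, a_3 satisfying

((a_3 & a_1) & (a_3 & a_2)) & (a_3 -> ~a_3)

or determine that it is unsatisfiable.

The formula is unsatisfiable.

Case a_3 = True: the conjunct a_3 -> ~a_3 becomes True -> ~True = False.
Case a_3 = False: the conjunct a_3 is False.
Both cases fail — unsatisfiable.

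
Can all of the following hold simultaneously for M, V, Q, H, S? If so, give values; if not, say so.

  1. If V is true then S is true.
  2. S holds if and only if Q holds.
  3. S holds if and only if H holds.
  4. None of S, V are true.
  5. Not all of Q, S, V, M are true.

M: False, V: False, Q: False, H: False, S: False

  (1) V=F ⇒ S: vacuous ✓
  (2) S=F, Q=F — same ✓
  (3) S=F, H=F — same ✓
  (4) {S, V}: 0 true — none ✓
  (5) {Q, S, V, M}: 0/4 true — not all ✓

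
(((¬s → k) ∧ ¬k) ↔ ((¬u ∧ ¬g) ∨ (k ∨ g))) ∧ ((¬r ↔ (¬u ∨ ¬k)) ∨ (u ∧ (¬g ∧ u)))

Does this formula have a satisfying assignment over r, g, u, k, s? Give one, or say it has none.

r: True, g: False, u: True, k: False, s: False

  ((¬s → k) ∧ ¬k) ↔ ((¬u ∧ ¬g) ∨ (k ∨ g)) = True
    (¬s → k) ∧ ¬k = False
      ¬s → k = False
        ¬s = True
      ¬k = True
    (¬u ∧ ¬g) ∨ (k ∨ g) = False
      ¬u ∧ ¬g = False
        ¬u = False
        ¬g = True
      k ∨ g = False
  (¬r ↔ (¬u ∨ ¬k)) ∨ (u ∧ (¬g ∧ u)) = True
    ¬r ↔ (¬u ∨ ¬k) = False
      ¬r = False
      ¬u ∨ ¬k = True
        ¬u = False
        ¬k = True
    u ∧ (¬g ∧ u) = True
      ¬g ∧ u = True
        ¬g = True
Both conjuncts True, so the formula holds.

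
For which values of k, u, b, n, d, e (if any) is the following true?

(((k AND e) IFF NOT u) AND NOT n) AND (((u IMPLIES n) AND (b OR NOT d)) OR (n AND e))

k = True, u = False, b = False, n = False, d = False, e = True

  ((k AND e) IFF NOT u) AND NOT n = True
    (k AND e) IFF NOT u = True
      k AND e = True
      NOT u = True
    NOT n = True
  ((u IMPLIES n) AND (b OR NOT d)) OR (n AND e) = True
    (u IMPLIES n) AND (b OR NOT d) = True
      u IMPLIES n = True
      b OR NOT d = True
        NOT d = True
    n AND e = False
Both conjuncts True, so the formula holds.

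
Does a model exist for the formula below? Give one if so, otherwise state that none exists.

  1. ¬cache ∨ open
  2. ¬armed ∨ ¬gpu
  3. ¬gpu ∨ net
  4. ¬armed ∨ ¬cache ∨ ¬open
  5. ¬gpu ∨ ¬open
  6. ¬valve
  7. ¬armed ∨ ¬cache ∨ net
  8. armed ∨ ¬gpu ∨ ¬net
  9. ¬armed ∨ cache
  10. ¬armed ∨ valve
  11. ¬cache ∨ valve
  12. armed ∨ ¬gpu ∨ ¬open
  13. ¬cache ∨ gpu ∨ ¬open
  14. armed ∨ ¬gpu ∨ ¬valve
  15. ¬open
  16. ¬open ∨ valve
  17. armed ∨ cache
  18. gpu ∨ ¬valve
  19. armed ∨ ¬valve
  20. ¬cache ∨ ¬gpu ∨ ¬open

No satisfying assignment exists.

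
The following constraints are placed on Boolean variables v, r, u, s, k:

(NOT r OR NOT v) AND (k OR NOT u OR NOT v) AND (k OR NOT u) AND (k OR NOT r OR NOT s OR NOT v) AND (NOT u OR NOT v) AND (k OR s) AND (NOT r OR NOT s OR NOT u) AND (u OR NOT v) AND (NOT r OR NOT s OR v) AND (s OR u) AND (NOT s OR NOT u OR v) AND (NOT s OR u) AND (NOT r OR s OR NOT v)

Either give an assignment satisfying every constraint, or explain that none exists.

v = False, r = False, u = True, s = False, k = True

Set v = False.
Set r = False.
Set u = True.
  then (k OR NOT u) forces k = True.
  then (NOT s OR NOT u OR v) forces s = False.
All clauses satisfied.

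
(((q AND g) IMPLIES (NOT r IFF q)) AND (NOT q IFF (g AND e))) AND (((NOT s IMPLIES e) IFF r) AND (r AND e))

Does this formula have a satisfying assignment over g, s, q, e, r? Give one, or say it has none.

g = False; s = False; q = True; e = True; r = True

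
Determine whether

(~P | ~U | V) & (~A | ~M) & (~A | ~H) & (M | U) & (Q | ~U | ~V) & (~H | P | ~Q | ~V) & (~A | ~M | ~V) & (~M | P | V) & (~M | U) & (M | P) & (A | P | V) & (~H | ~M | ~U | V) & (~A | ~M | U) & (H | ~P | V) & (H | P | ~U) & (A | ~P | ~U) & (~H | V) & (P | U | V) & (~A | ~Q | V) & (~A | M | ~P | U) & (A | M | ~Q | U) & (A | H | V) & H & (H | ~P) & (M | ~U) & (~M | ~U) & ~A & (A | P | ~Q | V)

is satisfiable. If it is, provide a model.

Case M = True:
  (~A | ~M) forces A = False.
  (~M | U) forces U = True.
  Clause (~M | ~U) is falsified — contradiction.
Case M = False:
  (M | U) forces U = True.
  Clause (M | ~U) is falsified — contradiction.
Both cases fail, so the formula is unsatisfiable.

Unsatisfiable — no assignment works.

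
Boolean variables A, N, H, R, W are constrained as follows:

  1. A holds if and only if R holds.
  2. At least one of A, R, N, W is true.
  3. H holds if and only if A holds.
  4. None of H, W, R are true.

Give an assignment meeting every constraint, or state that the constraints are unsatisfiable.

A=F, N=T, H=F, R=F, W=F

  (1) A=F, R=F — same ✓
  (2) {A, R, N, W}: 1 true — at least one ✓
  (3) H=F, A=F — same ✓
  (4) {H, W, R}: 0 true — none ✓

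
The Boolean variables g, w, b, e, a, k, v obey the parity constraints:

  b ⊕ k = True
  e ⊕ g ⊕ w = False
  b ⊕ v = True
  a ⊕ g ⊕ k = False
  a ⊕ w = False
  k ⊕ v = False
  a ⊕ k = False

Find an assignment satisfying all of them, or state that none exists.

g = False, w = False, b = True, e = False, a = False, k = False, v = False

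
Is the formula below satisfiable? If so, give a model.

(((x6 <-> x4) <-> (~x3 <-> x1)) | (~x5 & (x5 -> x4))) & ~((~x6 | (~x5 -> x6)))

No satisfying assignment exists.

The conjunct ~((~x6 | (~x5 -> x6))) is unsatisfiable on its own:
  x5=F, x6=F: evaluates to False.
  x5=F, x6=T: evaluates to False.
  x5=T, x6=F: evaluates to False.
  x5=T, x6=T: evaluates to False.
So the whole conjunction is unsatisfiable.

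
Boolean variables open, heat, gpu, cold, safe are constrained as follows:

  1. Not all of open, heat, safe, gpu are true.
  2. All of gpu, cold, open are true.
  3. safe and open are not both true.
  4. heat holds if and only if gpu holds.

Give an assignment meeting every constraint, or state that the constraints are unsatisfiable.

open = True; heat = True; gpu = True; cold = True; safe = False

  (1) {open, heat, safe, gpu}: 3/4 true — not all ✓
  (2) {gpu, cold, open}: all 3 true ✓
  (3) safe=F, open=T — not both ✓
  (4) heat=T, gpu=T — same ✓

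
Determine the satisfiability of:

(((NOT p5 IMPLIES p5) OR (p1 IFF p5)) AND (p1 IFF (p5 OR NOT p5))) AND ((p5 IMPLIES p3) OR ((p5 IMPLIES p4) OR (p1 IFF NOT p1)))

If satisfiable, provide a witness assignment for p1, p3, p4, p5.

p1 = True, p3 = True, p4 = True, p5 = True

  ((NOT p5 IMPLIES p5) OR (p1 IFF p5)) AND (p1 IFF (p5 OR NOT p5)) = True
    (NOT p5 IMPLIES p5) OR (p1 IFF p5) = True
      NOT p5 IMPLIES p5 = True
        NOT p5 = False
      p1 IFF p5 = True
    p1 IFF (p5 OR NOT p5) = True
      p5 OR NOT p5 = True
        NOT p5 = False
  (p5 IMPLIES p3) OR ((p5 IMPLIES p4) OR (p1 IFF NOT p1)) = True
    p5 IMPLIES p3 = True
    (p5 IMPLIES p4) OR (p1 IFF NOT p1) = True
      p5 IMPLIES p4 = True
      p1 IFF NOT p1 = False
        NOT p1 = False
Both conjuncts True, so the formula holds.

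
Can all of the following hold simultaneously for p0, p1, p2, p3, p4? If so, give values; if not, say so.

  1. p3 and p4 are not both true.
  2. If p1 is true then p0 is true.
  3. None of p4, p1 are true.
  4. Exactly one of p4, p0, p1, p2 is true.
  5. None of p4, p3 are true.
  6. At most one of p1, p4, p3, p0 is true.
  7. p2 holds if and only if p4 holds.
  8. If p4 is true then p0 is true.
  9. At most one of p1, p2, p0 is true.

p0 = True, p1 = False, p2 = False, p3 = False, p4 = False

  (1) p3=F, p4=F — not both ✓
  (2) p1=F ⇒ p0: vacuous ✓
  (3) {p4, p1}: 0 true — none ✓
  (4) {p4, p0, p1, p2}: 1 true — exactly one ✓
  (5) {p4, p3}: 0 true — none ✓
  (6) {p1, p4, p3, p0}: 1 true — at most one ✓
  (7) p2=F, p4=F — same ✓
  (8) p4=F ⇒ p0: vacuous ✓
  (9) {p1, p2, p0}: 1 true — at most one ✓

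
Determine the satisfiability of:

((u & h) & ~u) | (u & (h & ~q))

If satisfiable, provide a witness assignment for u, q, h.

u = True, q = False, h = True

  ((u & h) & ~u) | (u & (h & ~q)) = True
    (u & h) & ~u = False
      u & h = True
      ~u = False
    u & (h & ~q) = True
      h & ~q = True
        ~q = True
The formula evaluates to True.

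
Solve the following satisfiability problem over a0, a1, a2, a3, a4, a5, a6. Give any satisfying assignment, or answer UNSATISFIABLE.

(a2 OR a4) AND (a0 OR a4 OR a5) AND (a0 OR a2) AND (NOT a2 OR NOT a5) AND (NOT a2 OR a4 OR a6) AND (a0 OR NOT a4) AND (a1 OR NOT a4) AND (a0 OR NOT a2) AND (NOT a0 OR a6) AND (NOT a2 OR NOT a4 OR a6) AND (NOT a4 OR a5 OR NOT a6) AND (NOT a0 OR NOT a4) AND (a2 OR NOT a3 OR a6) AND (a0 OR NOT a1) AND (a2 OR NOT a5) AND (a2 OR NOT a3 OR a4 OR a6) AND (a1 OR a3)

a0 = True, a1 = True, a2 = True, a3 = True, a4 = False, a5 = False, a6 = True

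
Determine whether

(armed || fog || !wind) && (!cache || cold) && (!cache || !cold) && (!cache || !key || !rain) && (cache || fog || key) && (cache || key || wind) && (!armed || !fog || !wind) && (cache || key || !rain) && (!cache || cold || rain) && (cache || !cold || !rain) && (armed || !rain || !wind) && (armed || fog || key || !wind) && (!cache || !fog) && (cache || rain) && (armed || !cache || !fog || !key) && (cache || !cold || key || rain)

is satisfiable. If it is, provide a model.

rain = True, wind = False, cold = False, cache = False, key = True, armed = True, fog = True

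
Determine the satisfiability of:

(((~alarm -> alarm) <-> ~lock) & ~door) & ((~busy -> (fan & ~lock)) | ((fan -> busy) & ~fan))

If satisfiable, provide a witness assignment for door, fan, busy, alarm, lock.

door = False, fan = False, busy = False, alarm = True, lock = False

  ((~alarm -> alarm) <-> ~lock) & ~door = True
    (~alarm -> alarm) <-> ~lock = True
      ~alarm -> alarm = True
        ~alarm = False
      ~lock = True
    ~door = True
  (~busy -> (fan & ~lock)) | ((fan -> busy) & ~fan) = True
    ~busy -> (fan & ~lock) = False
      ~busy = True
      fan & ~lock = False
        ~lock = True
    (fan -> busy) & ~fan = True
      fan -> busy = True
      ~fan = True
Both conjuncts True, so the formula holds.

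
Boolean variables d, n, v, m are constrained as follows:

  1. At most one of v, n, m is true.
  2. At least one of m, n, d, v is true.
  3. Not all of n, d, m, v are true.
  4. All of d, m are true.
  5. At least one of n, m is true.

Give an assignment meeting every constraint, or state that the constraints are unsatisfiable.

d: True, n: False, v: False, m: True

  (1) {v, n, m}: 1 true — at most one ✓
  (2) {m, n, d, v}: 2 true — at least one ✓
  (3) {n, d, m, v}: 2/4 true — not all ✓
  (4) {d, m}: all 2 true ✓
  (5) {n, m}: 1 true — at least one ✓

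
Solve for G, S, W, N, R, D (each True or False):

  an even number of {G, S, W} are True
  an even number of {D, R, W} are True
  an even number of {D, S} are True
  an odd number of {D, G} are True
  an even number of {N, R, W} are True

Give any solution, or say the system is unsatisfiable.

G = True, S = False, W = True, N = False, R = True, D = False

{G, S, W}: 2 true → even ✓
{D, R, W}: 2 true → even ✓
{D, S}: 0 true → even ✓
{D, G}: 1 true → odd ✓
{N, R, W}: 2 true → even ✓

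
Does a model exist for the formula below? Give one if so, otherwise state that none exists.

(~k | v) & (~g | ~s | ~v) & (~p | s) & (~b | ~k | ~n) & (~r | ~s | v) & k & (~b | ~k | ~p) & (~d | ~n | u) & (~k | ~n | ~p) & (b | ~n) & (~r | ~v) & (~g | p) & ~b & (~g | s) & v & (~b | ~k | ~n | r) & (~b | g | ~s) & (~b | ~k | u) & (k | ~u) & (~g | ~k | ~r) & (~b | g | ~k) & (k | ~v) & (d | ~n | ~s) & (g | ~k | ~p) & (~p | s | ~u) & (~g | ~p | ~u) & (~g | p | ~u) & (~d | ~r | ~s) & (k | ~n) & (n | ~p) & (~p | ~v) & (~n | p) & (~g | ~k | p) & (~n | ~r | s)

Unit clause (k) forces k = True.
Unit clause (~b) forces b = False.
Unit clause (v) forces v = True.
In (~p | ~v) only ~p is left, so p = False.
In (~n | p) only ~n is left, so n = False.
In (~g | ~k | p) only ~g is left, so g = False.
In (~r | ~v) only ~r is left, so r = False.
Set u = False.
Set s = False.
Set d = False.
All clauses satisfied.

v: True, b: False, n: False, u: False, k: True, r: False, s: False, p: False, g: False, d: False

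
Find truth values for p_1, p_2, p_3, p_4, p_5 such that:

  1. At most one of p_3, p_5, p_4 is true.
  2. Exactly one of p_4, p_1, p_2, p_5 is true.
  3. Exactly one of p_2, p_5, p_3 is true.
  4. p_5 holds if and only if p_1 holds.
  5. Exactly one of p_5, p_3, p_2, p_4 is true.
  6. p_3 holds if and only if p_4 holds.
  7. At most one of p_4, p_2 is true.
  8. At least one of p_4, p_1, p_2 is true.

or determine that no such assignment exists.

p_1: False, p_2: True, p_3: False, p_4: False, p_5: False

  (1) {p_3, p_5, p_4}: 0 true — at most one ✓
  (2) {p_4, p_1, p_2, p_5}: 1 true — exactly one ✓
  (3) {p_2, p_5, p_3}: 1 true — exactly one ✓
  (4) p_5=F, p_1=F — same ✓
  (5) {p_5, p_3, p_2, p_4}: 1 true — exactly one ✓
  (6) p_3=F, p_4=F — same ✓
  (7) {p_4, p_2}: 1 true — at most one ✓
  (8) {p_4, p_1, p_2}: 1 true — at least one ✓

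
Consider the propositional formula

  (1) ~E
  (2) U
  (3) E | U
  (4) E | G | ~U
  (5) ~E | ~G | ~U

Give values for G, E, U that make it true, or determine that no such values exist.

Unit clause (~E) forces E = False.
Unit clause (U) forces U = True.
In (E | G | ~U) only G is left, so G = True.
Check each clause:
  (~E): ~E holds.
  (U): U holds.
  (E | U): U holds.
  (E | G | ~U): G holds.
  (~E | ~G | ~U): ~E holds.
All clauses satisfied.

G = True; E = False; U = True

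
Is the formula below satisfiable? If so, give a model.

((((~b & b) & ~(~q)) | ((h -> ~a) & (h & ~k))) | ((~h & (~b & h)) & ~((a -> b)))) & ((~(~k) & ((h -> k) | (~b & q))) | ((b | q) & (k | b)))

k: False, h: True, b: True, a: False, q: True

  (((~b & b) & ~(~q)) | ((h -> ~a) & (h & ~k))) | ((~h & (~b & h)) & ~((a -> b))) = True
    ((~b & b) & ~(~q)) | ((h -> ~a) & (h & ~k)) = True
      (~b & b) & ~(~q) = False
        ~b & b = False
          ~b = False
        ~(~q) = True
          ~q = False
      (h -> ~a) & (h & ~k) = True
        h -> ~a = True
          ~a = True
        h & ~k = True
          ~k = True
    (~h & (~b & h)) & ~((a -> b)) = False
      ~h & (~b & h) = False
        ~h = False
        ~b & h = False
          ~b = False
      ~((a -> b)) = False
        a -> b = True
  (~(~k) & ((h -> k) | (~b & q))) | ((b | q) & (k | b)) = True
    ~(~k) & ((h -> k) | (~b & q)) = False
      ~(~k) = False
        ~k = True
      (h -> k) | (~b & q) = False
        h -> k = False
        ~b & q = False
          ~b = False
    (b | q) & (k | b) = True
      b | q = True
      k | b = True
Both conjuncts True, so the formula holds.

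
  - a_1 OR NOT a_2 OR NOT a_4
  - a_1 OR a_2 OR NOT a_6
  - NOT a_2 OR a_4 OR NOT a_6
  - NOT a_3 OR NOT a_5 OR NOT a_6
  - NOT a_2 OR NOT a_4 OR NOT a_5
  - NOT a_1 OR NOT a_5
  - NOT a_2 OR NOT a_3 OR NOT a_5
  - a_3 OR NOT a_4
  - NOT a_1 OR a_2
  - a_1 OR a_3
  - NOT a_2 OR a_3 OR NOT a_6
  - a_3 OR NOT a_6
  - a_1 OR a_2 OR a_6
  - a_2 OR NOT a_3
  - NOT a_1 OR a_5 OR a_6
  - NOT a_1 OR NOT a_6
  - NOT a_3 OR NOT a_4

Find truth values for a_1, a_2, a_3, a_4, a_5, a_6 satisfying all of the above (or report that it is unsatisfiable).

a_1=F, a_2=T, a_3=T, a_4=F, a_5=F, a_6=F

Try a_1 = True:
  (NOT a_1 OR NOT a_5) forces a_5 = False.
  (NOT a_1 OR a_2) forces a_2 = True.
  (NOT a_1 OR a_5 OR a_6) forces a_6 = True.
  clause (NOT a_1 OR NOT a_6) is falsified — backtrack.
So a_1 = False.
  then (a_1 OR a_3) forces a_3 = True.
  then (a_2 OR NOT a_3) forces a_2 = True.
  then (NOT a_3 OR NOT a_4) forces a_4 = False.
  then (NOT a_2 OR a_4 OR NOT a_6) forces a_6 = False.
  then (NOT a_2 OR NOT a_3 OR NOT a_5) forces a_5 = False.
All clauses satisfied.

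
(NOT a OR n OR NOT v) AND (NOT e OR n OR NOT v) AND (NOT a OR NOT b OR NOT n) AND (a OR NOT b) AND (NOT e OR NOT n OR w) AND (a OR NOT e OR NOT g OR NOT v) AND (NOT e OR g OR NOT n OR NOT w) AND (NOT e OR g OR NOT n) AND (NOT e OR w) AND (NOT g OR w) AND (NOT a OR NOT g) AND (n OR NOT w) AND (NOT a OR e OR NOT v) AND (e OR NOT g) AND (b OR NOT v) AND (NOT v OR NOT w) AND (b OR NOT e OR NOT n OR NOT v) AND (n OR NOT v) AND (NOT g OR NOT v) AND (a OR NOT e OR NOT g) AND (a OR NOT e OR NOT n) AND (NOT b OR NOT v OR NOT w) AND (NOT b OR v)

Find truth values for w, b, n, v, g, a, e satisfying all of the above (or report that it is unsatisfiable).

Set w = True.
  then (n OR NOT w) forces n = True.
  then (NOT v OR NOT w) forces v = False.
  then (NOT b OR v) forces b = False.
Try g = True:
  (NOT a OR NOT g) forces a = False.
  (e OR NOT g) forces e = True.
  clause (a OR NOT e OR NOT g) is falsified — backtrack.
So g = False.
  then (NOT e OR g OR NOT n OR NOT w) forces e = False.
Set a = False.
All clauses satisfied.

w: True; b: False; n: True; v: False; g: False; a: False; e: False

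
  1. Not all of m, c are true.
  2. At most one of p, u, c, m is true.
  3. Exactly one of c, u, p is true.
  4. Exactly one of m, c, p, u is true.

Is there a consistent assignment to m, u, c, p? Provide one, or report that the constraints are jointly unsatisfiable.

m: False, u: True, c: False, p: False

  (1) {m, c}: 0/2 true — not all ✓
  (2) {p, u, c, m}: 1 true — at most one ✓
  (3) {c, u, p}: 1 true — exactly one ✓
  (4) {m, c, p, u}: 1 true — exactly one ✓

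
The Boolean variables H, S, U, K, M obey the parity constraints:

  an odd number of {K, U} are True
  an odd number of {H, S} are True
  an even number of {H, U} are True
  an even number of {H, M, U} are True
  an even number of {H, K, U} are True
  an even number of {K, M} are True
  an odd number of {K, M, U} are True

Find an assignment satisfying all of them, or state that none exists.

H=T; S=F; U=T; K=F; M=F

{K, U}: 1 true → odd ✓
{H, S}: 1 true → odd ✓
{H, U}: 2 true → even ✓
{H, M, U}: 2 true → even ✓
{H, K, U}: 2 true → even ✓
{K, M}: 0 true → even ✓
{K, M, U}: 1 true → odd ✓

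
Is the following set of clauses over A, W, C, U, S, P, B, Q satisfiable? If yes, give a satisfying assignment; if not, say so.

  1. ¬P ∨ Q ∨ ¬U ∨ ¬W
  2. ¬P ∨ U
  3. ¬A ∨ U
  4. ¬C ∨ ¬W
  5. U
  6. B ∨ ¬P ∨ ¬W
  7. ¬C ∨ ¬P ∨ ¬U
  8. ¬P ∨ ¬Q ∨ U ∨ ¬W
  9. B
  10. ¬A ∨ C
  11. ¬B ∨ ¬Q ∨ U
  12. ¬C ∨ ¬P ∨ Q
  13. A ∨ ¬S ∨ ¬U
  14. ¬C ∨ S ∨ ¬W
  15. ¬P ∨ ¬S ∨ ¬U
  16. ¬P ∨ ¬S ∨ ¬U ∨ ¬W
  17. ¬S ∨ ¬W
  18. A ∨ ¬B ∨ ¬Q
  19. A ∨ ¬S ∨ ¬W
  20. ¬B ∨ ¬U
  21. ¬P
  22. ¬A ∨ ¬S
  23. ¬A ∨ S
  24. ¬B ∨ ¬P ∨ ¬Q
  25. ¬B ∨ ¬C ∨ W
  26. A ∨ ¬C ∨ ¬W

Case U = True:
  (B) forces B = True.
  Clause (¬B ∨ ¬U) is falsified — contradiction.
Case U = False:
  Clause (U) is falsified — contradiction.
Both cases fail, so the formula is unsatisfiable.

Unsatisfiable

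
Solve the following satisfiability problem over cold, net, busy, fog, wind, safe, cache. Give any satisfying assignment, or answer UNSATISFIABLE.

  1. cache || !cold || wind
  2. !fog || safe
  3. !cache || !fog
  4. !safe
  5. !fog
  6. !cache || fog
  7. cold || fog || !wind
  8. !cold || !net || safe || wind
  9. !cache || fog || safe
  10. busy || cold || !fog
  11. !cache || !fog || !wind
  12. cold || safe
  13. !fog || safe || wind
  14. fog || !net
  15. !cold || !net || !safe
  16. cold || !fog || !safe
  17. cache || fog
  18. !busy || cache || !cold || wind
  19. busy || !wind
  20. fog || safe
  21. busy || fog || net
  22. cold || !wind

Case fog = True:
  Clause (!fog) is falsified — contradiction.
Case fog = False:
  (!safe) forces safe = False.
  Clause (fog || safe) is falsified — contradiction.
Both cases fail, so the formula is unsatisfiable.

Unsatisfiable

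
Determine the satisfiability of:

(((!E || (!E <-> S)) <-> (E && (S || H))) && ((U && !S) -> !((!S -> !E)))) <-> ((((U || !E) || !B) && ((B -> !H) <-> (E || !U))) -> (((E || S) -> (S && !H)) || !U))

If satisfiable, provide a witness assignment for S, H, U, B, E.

S = False, H = True, U = True, B = True, E = True

  (((!E || (!E <-> S)) <-> (E && (S || H))) && ((U && !S) -> !((!S -> !E)))) <-> ((((U || !E) || !B) && ((B -> !H) <-> (E || !U))) -> (((E || S) -> (S && !H)) || !U)) = True
    ((!E || (!E <-> S)) <-> (E && (S || H))) && ((U && !S) -> !((!S -> !E))) = True
      (!E || (!E <-> S)) <-> (E && (S || H)) = True
        !E || (!E <-> S) = True
          !E = False
          !E <-> S = True
            !E = False
        E && (S || H) = True
          S || H = True
      (U && !S) -> !((!S -> !E)) = True
        U && !S = True
          !S = True
        !((!S -> !E)) = True
          !S -> !E = False
            !S = True
            !E = False
    (((U || !E) || !B) && ((B -> !H) <-> (E || !U))) -> (((E || S) -> (S && !H)) || !U) = True
      ((U || !E) || !B) && ((B -> !H) <-> (E || !U)) = False
        (U || !E) || !B = True
          U || !E = True
            !E = False
          !B = False
        (B -> !H) <-> (E || !U) = False
          B -> !H = False
            !H = False
          E || !U = True
            !U = False
      ((E || S) -> (S && !H)) || !U = False
        (E || S) -> (S && !H) = False
          E || S = True
          S && !H = False
            !H = False
        !U = False
The formula evaluates to True.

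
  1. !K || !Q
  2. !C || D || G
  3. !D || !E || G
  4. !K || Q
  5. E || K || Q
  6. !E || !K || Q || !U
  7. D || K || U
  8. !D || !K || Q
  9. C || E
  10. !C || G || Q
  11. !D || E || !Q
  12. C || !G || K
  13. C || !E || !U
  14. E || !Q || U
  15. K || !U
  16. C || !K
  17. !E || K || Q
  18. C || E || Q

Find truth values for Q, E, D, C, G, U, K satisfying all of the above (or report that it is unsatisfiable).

Q=T, E=T, D=T, C=T, G=T, U=F, K=F

Try Q = False:
  (!K || Q) forces K = False.
  (E || K || Q) forces E = True.
  clause (!E || K || Q) is falsified — backtrack.
So Q = True.
  then (!K || !Q) forces K = False.
  then (K || !U) forces U = False.
  then (D || K || U) forces D = True.
  then (!D || E || !Q) forces E = True.
  then (!D || !E || G) forces G = True.
  then (C || !G || K) forces C = True.
All clauses satisfied.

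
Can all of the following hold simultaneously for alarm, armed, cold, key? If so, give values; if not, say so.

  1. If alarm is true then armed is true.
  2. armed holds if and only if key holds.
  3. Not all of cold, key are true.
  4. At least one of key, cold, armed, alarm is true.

alarm=T, armed=T, cold=F, key=T

  (1) alarm=T ⇒ armed: T ✓
  (2) armed=T, key=T — same ✓
  (3) {cold, key}: 1/2 true — not all ✓
  (4) {key, cold, armed, alarm}: 3 true — at least one ✓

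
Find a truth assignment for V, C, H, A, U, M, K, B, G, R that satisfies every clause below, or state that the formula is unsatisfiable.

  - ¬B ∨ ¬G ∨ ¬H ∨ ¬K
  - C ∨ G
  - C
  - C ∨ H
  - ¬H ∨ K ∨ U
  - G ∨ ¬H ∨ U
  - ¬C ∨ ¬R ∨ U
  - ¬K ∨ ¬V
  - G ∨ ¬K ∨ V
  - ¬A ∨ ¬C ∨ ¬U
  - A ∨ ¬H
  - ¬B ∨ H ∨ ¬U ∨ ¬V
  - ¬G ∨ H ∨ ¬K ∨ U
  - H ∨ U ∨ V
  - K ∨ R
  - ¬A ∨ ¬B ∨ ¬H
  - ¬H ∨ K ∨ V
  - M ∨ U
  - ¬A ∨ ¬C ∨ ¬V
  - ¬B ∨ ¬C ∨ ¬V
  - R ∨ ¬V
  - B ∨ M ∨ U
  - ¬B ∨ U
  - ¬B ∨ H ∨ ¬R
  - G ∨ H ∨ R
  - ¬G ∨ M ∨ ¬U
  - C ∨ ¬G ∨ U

Unit clause (C) forces C = True.
Set V = False.
Set H = False.
  then (H ∨ U ∨ V) forces U = True.
  then (¬A ∨ ¬C ∨ ¬U) forces A = False.
Set M = True.
Set K = True.
  then (G ∨ ¬K ∨ V) forces G = True.
Set B = True.
  then (¬B ∨ H ∨ ¬R) forces R = False.
All clauses satisfied.

V=F, C=T, H=F, A=F, U=T, M=T, K=T, B=T, G=T, R=F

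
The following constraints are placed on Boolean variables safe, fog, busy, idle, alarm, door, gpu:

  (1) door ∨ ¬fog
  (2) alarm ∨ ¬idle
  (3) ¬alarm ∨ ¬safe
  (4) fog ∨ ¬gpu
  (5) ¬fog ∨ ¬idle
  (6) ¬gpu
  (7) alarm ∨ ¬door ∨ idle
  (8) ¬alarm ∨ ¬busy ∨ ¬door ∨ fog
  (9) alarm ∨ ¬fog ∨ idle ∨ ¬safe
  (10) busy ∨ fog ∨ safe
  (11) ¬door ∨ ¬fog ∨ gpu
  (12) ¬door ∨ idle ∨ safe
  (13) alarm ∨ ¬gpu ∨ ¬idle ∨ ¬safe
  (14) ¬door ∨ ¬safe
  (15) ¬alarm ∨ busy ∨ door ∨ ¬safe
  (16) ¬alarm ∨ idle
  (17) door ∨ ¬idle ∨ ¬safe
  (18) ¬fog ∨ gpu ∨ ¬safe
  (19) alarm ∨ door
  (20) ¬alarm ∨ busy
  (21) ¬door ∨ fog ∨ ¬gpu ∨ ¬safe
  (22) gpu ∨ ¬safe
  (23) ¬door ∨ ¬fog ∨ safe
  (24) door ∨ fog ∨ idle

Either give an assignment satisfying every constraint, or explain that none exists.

safe = False, fog = False, busy = True, idle = True, alarm = True, door = False, gpu = False

Unit clause (¬gpu) forces gpu = False.
In (gpu ∨ ¬safe) only ¬safe is left, so safe = False.
Set fog = False.
  then (busy ∨ fog ∨ safe) forces busy = True.
Try idle = False:
  (¬door ∨ idle ∨ safe) forces door = False.
  clause (door ∨ fog ∨ idle) is falsified — backtrack.
So idle = True.
  then (alarm ∨ ¬idle) forces alarm = True.
  then (¬alarm ∨ ¬busy ∨ ¬door ∨ fog) forces door = False.
All clauses satisfied.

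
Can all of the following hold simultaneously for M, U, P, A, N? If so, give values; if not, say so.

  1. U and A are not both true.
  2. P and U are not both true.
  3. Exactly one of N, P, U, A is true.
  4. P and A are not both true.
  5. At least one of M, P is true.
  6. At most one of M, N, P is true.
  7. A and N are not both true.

M = True, U = False, P = False, A = True, N = False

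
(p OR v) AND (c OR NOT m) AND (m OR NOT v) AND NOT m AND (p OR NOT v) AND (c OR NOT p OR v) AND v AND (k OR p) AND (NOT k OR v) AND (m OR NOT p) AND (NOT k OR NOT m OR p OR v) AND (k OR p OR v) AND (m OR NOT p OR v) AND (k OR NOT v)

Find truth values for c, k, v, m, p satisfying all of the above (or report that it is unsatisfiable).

Case v = True:
  (m OR NOT v) forces m = True.
  Clause (NOT m) is falsified — contradiction.
Case v = False:
  Clause (v) is falsified — contradiction.
Both cases fail, so the formula is unsatisfiable.

No satisfying assignment exists.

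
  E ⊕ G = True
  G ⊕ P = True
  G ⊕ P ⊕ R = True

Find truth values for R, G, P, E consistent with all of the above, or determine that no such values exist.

R = False, G = True, P = False, E = False

E ⊕ G = F ⊕ T = True ✓
G ⊕ P = T ⊕ F = True ✓
G ⊕ P ⊕ R = T ⊕ F ⊕ F = True ✓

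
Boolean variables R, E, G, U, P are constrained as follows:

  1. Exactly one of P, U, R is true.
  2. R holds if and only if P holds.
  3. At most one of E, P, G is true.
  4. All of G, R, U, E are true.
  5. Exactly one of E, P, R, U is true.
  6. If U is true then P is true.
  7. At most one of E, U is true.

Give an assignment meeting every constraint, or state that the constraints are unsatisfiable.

Case R = True:
  (1) with R=T forces P = False.
  Constraint (2) is violated (R=T, P=F) — contradiction.
Case R = False:
  Constraint (4) is violated (R=F) — contradiction.
Both cases fail — unsatisfiable.

Unsatisfiable — no assignment works.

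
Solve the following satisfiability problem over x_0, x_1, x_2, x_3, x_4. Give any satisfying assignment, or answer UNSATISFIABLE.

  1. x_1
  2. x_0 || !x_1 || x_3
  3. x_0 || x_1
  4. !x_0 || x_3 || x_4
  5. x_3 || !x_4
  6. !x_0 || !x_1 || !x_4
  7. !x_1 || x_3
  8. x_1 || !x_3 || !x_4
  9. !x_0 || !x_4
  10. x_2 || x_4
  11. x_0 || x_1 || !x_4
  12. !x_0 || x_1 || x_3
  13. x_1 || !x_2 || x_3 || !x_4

Unit clause (x_1) forces x_1 = True.
In (!x_1 || x_3) only x_3 is left, so x_3 = True.
Set x_0 = False.
Set x_2 = True.
Set x_4 = True.
All clauses satisfied.

x_0=F, x_1=T, x_2=T, x_3=T, x_4=T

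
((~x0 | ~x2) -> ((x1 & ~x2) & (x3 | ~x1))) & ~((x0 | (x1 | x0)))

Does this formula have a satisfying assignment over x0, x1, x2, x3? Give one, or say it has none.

Case x1 = True: the conjunct ~((x0 | (x1 | x0))) becomes ~((x0 | True)) = False.
Case x1 = False: the formula simplifies to ~((~x0 | ~x2)) & ~((x0 | x0)).
  x0 = True: the conjunct ~((x0 | x0)) becomes ~((True | True)) = False.
  x0 = False: the conjunct ~((~x0 | ~x2)) becomes ~((True | ~x2)) = False.
Both cases fail — unsatisfiable.

The formula is unsatisfiable.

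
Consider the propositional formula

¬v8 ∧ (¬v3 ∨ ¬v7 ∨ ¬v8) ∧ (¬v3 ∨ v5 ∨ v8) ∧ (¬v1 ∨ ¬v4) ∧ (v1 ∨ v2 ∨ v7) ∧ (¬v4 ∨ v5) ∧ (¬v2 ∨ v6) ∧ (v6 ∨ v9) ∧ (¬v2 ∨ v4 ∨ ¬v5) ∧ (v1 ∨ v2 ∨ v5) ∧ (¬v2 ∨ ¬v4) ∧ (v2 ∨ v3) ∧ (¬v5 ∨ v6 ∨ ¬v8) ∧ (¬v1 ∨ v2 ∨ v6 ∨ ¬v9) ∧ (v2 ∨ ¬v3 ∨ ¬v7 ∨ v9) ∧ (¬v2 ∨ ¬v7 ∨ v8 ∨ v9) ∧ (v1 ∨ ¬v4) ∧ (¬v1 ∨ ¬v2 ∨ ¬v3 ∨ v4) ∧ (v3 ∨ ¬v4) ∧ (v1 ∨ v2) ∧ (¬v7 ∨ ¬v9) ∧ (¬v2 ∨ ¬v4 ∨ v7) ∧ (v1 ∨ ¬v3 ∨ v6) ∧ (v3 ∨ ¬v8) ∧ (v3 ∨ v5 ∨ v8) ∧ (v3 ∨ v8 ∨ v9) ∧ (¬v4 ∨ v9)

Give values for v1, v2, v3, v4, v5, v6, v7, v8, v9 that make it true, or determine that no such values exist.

v1: True; v2: False; v3: True; v4: False; v5: True; v6: True; v7: False; v8: False; v9: False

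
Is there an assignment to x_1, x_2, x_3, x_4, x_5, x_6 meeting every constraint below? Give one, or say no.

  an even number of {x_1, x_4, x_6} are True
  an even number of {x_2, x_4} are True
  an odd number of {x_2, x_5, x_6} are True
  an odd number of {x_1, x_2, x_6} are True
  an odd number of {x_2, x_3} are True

The formula is unsatisfiable.

Adding constraints 1, 2, 4 mod 2: every variable appears an even number of times on the left, so the left side is 0.
But the right sides sum to 1 (mod 2). 0 ≠ 1 — the system is inconsistent.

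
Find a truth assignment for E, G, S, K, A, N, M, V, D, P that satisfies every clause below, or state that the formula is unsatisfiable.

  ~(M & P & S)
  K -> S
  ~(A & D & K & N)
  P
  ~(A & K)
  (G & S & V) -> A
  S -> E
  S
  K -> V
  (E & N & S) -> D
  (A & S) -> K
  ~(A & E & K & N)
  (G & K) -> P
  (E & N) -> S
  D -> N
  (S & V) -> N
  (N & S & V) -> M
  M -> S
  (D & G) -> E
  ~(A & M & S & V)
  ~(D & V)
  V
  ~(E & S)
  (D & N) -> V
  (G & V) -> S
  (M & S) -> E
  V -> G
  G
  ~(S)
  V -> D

No satisfying assignment exists.

Case S = True:
  Clause (~S) is falsified — contradiction.
Case S = False:
  Clause (S) is falsified — contradiction.
Both cases fail, so the formula is unsatisfiable.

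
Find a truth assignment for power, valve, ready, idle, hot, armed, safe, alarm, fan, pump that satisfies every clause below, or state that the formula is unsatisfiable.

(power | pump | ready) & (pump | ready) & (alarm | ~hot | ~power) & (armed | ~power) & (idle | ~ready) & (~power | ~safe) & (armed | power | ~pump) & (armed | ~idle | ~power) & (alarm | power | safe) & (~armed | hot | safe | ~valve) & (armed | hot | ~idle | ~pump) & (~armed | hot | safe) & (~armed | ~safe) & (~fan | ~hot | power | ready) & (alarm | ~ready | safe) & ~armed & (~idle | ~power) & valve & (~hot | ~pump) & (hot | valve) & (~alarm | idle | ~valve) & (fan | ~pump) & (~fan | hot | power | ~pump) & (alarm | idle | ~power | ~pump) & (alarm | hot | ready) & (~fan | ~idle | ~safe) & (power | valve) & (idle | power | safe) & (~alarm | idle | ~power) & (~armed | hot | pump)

Unit clause (~armed) forces armed = False.
Unit clause (valve) forces valve = True.
In (armed | ~power) only ~power is left, so power = False.
In (armed | power | ~pump) only ~pump is left, so pump = False.
In (power | pump | ready) only ready is left, so ready = True.
In (idle | ~ready) only idle is left, so idle = True.
Set hot = False.
Set safe = True.
  then (~fan | ~idle | ~safe) forces fan = False.
Set alarm = True.
All clauses satisfied.

power=F; valve=T; ready=T; idle=T; hot=F; armed=F; safe=T; alarm=T; fan=F; pump=F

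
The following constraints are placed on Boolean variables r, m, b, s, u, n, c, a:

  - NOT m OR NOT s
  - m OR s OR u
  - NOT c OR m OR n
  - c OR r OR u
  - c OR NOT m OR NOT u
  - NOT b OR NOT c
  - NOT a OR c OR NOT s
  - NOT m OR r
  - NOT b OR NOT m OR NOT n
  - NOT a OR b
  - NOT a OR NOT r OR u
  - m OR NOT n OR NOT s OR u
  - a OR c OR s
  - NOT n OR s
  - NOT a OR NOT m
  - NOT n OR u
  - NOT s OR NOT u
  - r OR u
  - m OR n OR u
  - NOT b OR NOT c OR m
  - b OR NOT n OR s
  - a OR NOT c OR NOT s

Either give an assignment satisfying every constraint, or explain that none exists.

r = False, m = False, b = True, s = False, u = True, n = False, c = False, a = True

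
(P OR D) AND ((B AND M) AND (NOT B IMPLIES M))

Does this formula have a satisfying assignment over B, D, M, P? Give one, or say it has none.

B=T; D=F; M=T; P=T

  P OR D = True
  (B AND M) AND (NOT B IMPLIES M) = True
    B AND M = True
    NOT B IMPLIES M = True
      NOT B = False
Both conjuncts True, so the formula holds.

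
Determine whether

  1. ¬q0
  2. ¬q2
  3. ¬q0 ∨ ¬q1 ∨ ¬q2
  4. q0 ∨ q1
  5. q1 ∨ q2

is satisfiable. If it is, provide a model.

Unit clause (¬q0) forces q0 = False.
Unit clause (¬q2) forces q2 = False.
In (q0 ∨ q1) only q1 is left, so q1 = True.
Check each clause:
  (¬q0): ¬q0 holds.
  (¬q2): ¬q2 holds.
  (¬q0 ∨ ¬q1 ∨ ¬q2): ¬q0 holds.
  (q0 ∨ q1): q1 holds.
  (q1 ∨ q2): q1 holds.
All clauses satisfied.

q0: False; q1: True; q2: False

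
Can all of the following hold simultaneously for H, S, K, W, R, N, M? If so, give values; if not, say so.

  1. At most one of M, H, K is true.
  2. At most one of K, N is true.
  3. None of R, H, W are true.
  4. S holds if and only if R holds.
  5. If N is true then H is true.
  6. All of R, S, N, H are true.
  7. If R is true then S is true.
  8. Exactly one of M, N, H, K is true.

Case H = True:
  Constraint (3) is violated (H=T) — contradiction.
Case H = False:
  Constraint (6) is violated (H=F) — contradiction.
Both cases fail — unsatisfiable.

No satisfying assignment exists.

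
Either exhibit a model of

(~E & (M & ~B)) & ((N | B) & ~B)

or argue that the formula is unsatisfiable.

B = False; E = False; N = True; M = True

  ~E & (M & ~B) = True
    ~E = True
    M & ~B = True
      ~B = True
  (N | B) & ~B = True
    N | B = True
    ~B = True
Both conjuncts True, so the formula holds.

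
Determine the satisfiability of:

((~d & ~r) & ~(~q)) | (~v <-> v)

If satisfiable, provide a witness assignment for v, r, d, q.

v = True, r = False, d = False, q = True

  ((~d & ~r) & ~(~q)) | (~v <-> v) = True
    (~d & ~r) & ~(~q) = True
      ~d & ~r = True
        ~d = True
        ~r = True
      ~(~q) = True
        ~q = False
    ~v <-> v = False
      ~v = False
The formula evaluates to True.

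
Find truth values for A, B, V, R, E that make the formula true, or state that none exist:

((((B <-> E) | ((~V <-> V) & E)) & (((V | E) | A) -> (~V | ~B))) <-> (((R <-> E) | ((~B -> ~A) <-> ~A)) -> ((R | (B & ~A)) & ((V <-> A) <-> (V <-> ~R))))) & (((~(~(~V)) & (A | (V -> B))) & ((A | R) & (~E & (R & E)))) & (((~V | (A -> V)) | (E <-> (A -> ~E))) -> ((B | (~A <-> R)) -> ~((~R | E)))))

Case E = True: the conjunct ~E is False.
Case E = False: the conjunct E is False.
Both cases fail — unsatisfiable.

The formula is unsatisfiable.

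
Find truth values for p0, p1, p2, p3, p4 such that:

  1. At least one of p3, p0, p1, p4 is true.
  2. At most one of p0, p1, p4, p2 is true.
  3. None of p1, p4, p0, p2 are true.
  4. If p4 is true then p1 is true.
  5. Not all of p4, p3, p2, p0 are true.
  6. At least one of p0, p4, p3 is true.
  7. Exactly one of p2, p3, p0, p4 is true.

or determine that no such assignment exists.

p0 = False, p1 = False, p2 = False, p3 = True, p4 = False

  (1) {p3, p0, p1, p4}: 1 true — at least one ✓
  (2) {p0, p1, p4, p2}: 0 true — at most one ✓
  (3) {p1, p4, p0, p2}: 0 true — none ✓
  (4) p4=F ⇒ p1: vacuous ✓
  (5) {p4, p3, p2, p0}: 1/4 true — not all ✓
  (6) {p0, p4, p3}: 1 true — at least one ✓
  (7) {p2, p3, p0, p4}: 1 true — exactly one ✓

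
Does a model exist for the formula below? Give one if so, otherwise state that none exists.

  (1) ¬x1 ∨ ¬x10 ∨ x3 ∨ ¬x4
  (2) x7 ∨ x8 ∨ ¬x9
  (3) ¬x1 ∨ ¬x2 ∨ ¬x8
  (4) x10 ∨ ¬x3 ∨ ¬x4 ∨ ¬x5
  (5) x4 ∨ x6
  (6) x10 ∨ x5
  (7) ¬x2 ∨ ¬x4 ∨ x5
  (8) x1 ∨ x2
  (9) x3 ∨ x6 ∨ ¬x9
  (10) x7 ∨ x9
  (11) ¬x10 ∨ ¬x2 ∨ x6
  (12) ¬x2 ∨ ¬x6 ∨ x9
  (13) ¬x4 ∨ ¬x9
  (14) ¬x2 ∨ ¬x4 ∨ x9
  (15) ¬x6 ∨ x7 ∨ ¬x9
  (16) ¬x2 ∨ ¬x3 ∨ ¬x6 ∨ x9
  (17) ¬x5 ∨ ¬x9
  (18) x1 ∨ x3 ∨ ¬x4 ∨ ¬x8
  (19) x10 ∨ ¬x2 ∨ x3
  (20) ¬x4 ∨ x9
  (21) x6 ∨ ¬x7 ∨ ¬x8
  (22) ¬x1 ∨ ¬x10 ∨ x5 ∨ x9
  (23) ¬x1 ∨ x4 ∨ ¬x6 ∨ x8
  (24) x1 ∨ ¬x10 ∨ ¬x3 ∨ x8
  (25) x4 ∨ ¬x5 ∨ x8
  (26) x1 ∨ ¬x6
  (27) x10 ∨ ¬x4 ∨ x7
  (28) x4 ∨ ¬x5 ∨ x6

x1: True; x2: False; x3: True; x4: False; x5: True; x6: True; x7: True; x8: True; x9: False; x10: True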